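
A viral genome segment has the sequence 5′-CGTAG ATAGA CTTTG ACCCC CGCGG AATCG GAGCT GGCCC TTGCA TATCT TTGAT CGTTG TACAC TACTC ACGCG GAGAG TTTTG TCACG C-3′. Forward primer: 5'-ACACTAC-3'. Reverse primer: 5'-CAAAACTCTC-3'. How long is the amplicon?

24 bp

Scanning the template, ACACTAC occurs at positions 62–68; this primer anneals to the bottom strand there with its 3' end pointing downstream.
Taking the reverse complement of CAAAACTCTC gives GAGAGTTTTG, found at positions 76–85 on the template; the primer anneals here to the top strand with its 3' end pointing upstream.
Amplicon spans positions 62–85: 24 bp.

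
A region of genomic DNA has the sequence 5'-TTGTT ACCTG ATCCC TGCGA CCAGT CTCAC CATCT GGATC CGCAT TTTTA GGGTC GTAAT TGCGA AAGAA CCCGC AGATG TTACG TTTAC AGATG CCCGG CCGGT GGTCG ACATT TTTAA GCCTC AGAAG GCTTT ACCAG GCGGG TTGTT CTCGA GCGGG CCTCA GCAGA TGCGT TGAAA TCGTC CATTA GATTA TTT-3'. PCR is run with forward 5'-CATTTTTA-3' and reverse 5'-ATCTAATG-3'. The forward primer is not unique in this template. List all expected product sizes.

151 bp, 82 bp

The forward primer CATTTTTA matches the top strand at positions 43–50, 112–119.
The reverse primer's reverse complement is CATTAGAT, matching at positions 186–193.
Each forward site pairs with the reverse site to give a product ending at position 193: sizes 151, 82 bp.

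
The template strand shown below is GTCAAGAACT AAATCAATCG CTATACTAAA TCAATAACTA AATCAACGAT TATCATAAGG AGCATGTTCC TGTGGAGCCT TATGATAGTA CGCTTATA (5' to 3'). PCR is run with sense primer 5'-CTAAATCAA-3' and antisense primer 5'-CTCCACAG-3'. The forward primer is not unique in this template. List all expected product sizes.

The forward primer CTAAATCAA matches the top strand at positions 9–17, 26–34, 38–46.
The reverse primer's reverse complement is CTGTGGAG, matching at positions 70–77.
Each forward site pairs with the reverse site to give a product ending at position 77: sizes 69, 52, 40 bp.

69 bp, 52 bp, 40 bp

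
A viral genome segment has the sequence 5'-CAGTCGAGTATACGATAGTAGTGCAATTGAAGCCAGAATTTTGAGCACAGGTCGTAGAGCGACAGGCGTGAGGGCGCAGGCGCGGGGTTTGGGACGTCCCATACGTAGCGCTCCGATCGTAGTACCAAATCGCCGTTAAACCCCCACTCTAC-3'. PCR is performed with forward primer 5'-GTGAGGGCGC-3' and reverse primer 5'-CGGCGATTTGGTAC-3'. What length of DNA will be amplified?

68 bp

Scanning the template, GTGAGGGCGC occurs at positions 68–77; this primer anneals to the bottom strand there with its 3' end pointing downstream.
Taking the reverse complement of CGGCGATTTGGTAC gives GTACCAAATCGCCG, found at positions 122–135 on the template; the primer anneals here to the top strand with its 3' end pointing upstream.
The product runs from position 68 to position 135, so its length is 135 − 68 + 1 = 68 bp.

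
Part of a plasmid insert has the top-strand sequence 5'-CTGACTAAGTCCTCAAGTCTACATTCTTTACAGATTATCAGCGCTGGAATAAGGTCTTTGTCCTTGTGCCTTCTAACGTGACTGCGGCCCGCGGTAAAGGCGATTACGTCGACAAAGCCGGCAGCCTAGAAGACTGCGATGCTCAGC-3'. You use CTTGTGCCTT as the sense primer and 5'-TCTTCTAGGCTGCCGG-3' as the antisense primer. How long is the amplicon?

The forward primer matches the template at positions 63–72.
Reverse complement of the reverse primer: CCGGCAGCCTAGAAGA. This occurs on the top strand at positions 118–133.
Product length = (reverse-primer end) − (forward-primer start) + 1 = 133 − 63 + 1 = 71 bp.

71 bp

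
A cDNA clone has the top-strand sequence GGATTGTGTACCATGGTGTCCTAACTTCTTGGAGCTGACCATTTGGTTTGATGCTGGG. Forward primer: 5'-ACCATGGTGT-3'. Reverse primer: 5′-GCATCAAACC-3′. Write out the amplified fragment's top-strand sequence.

5'-ACCATGGTGTCCTAACTTCTTGGAGCTGACCATTTGGTTTGATGC-3'

Forward primer ACCATGGTGT is found on the top strand at positions 10–19.
The reverse primer's reverse complement is GGTTTGATGC, which matches the template at positions 45–54.
The product is the template from position 10 through 54 (45 bp).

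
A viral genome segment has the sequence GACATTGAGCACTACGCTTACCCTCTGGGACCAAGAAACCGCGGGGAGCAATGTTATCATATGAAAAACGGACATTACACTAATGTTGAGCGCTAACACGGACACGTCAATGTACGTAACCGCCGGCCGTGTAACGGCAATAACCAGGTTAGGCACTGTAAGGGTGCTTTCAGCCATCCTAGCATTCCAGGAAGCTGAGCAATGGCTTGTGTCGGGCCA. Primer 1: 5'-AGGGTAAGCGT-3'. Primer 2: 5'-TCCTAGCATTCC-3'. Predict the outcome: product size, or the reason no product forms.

No product — the primers' 3' ends point away from each other.

Primer 1 (AGGGTAAGCGT) has reverse complement ACGCTTACCCT, which matches the top strand at positions 14–24; primer 1 anneals to the top strand there with its 3' end pointing upstream toward position 14.
Primer 2 (TCCTAGCATTCC) matches the top strand directly at positions 177–188; it anneals to the bottom strand with its 3' end pointing downstream toward position 188.
The 3' ends diverge (primer 1 extends toward position 1, primer 2 toward position 219), so the primers never converge on a shared product.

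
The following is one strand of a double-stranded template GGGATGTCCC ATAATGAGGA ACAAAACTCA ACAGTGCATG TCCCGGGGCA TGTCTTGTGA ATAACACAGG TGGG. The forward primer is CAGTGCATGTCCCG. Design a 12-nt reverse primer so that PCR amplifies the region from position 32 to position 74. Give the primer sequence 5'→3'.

5'-CCCACCTGTGTT-3'

The product's 3' end on the top strand is position 74.
The reverse primer anneals to the top strand over positions 63–74, i.e. to AACACAGGTGGG.
Its sequence written 5'→3' is the reverse complement: CCCACCTGTGTT.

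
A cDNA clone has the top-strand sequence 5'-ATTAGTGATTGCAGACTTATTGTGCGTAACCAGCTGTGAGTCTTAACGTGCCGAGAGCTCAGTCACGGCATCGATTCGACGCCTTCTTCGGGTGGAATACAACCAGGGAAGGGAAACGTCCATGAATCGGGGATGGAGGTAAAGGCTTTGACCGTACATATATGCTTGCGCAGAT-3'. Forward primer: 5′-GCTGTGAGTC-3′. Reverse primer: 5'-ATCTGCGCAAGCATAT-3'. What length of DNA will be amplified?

143 bp

Scanning the template, GCTGTGAGTC occurs at positions 33–42; this primer anneals to the bottom strand there with its 3' end pointing downstream.
Taking the reverse complement of ATCTGCGCAAGCATAT gives ATATGCTTGCGCAGAT, found at positions 160–175 on the template; the primer anneals here to the top strand with its 3' end pointing upstream.
Product length = (reverse-primer end) − (forward-primer start) + 1 = 175 − 33 + 1 = 143 bp.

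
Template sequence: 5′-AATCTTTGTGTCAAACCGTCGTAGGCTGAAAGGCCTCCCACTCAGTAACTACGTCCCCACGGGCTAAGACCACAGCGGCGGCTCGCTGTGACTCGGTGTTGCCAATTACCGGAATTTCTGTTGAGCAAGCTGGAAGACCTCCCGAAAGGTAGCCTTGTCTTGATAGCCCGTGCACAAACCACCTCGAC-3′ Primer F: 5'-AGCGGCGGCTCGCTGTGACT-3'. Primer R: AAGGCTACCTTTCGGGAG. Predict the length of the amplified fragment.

83 bp

The forward primer matches the template at positions 74–93.
The reverse primer's reverse complement is CTCCCGAAAGGTAGCCTT, which matches the template at positions 139–156.
The product runs from position 74 to position 156, so its length is 156 − 74 + 1 = 83 bp.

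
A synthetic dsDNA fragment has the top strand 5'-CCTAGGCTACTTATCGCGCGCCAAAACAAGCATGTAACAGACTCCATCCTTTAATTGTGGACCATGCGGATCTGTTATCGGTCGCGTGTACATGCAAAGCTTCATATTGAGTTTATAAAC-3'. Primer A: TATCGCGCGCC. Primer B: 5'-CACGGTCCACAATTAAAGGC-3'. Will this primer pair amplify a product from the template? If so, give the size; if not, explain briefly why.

No product — primer B has no binding site in the template.

Primer B (CACGGTCCACAATTAAAGGC) does not match the top strand, and its reverse complement GCCTTTAATTGTGGACCGTG does not match either.
With no annealing site for primer B, no amplification occurs.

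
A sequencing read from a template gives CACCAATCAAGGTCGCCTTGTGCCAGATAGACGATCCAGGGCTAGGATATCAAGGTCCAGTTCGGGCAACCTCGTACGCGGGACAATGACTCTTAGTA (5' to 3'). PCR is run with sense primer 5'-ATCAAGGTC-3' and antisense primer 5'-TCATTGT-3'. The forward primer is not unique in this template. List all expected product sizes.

84 bp, 41 bp

The forward primer ATCAAGGTC matches the top strand at positions 6–14, 49–57.
The reverse primer's reverse complement is ACAATGA, matching at positions 83–89.
Each forward site pairs with the reverse site to give a product ending at position 89: sizes 84, 41 bp.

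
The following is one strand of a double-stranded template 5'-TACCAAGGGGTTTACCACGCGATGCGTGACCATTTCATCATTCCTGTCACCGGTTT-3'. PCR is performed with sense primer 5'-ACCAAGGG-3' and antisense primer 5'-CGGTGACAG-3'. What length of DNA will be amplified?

51 bp

Forward primer ACCAAGGG is found on the top strand at positions 2–9.
Taking the reverse complement of CGGTGACAG gives CTGTCACCG, found at positions 44–52 on the template; the primer anneals here to the top strand with its 3' end pointing upstream.
The product runs from position 2 to position 52, so its length is 52 − 2 + 1 = 51 bp.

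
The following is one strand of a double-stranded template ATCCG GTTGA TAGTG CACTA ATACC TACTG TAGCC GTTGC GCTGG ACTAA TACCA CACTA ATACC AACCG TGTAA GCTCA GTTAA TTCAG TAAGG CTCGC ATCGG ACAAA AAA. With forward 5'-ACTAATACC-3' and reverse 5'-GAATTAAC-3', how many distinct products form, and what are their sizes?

The forward primer ACTAATACC matches the top strand at positions 17–25, 46–54, 57–65.
The reverse primer's reverse complement is GTTAATTC, matching at positions 81–88.
Each forward site pairs with the reverse site to give a product ending at position 88: sizes 72, 43, 32 bp.

Three products: 72 bp, 43 bp, 32 bp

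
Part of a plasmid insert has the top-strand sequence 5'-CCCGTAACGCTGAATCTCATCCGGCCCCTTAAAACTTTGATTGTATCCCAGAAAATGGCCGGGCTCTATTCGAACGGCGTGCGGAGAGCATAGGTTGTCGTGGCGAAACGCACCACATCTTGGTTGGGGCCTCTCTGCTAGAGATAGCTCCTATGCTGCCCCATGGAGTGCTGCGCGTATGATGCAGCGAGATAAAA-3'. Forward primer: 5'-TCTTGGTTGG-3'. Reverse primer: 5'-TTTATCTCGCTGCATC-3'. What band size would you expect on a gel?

79 bp

Scanning the template, TCTTGGTTGG occurs at positions 118–127; this primer anneals to the bottom strand there with its 3' end pointing downstream.
Taking the reverse complement of TTTATCTCGCTGCATC gives GATGCAGCGAGATAAA, found at positions 181–196 on the template; the primer anneals here to the top strand with its 3' end pointing upstream.
Product length = (reverse-primer end) − (forward-primer start) + 1 = 196 − 118 + 1 = 79 bp.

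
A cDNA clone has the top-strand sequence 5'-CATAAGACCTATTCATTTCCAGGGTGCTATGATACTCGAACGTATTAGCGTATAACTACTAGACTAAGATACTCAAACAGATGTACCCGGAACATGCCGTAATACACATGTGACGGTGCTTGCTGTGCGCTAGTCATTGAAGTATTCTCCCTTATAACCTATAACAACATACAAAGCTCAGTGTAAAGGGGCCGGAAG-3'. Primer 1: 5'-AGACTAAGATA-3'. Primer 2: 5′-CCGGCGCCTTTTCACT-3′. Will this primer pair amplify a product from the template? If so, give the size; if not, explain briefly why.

Primer 2 (CCGGCGCCTTTTCACT) does not match the top strand, and its reverse complement AGTGAAAAGGCGCCGG does not match either.
With no annealing site for primer 2, no amplification occurs.

No product — primer 2 has no binding site in the template.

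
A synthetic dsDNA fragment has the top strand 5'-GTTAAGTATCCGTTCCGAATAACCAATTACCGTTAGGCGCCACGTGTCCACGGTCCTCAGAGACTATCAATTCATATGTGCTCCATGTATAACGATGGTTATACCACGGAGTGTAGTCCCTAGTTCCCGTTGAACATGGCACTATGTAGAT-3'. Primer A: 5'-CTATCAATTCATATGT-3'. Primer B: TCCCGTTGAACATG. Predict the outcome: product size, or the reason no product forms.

Primer A (CTATCAATTCATATGT) matches the top strand at positions 64–79 (3' end points downstream).
Primer B (TCCCGTTGAACATG) also matches the top strand directly, at positions 125–138 — its reverse complement CATGTTCAACGGGA is not present.
Both primers anneal to the bottom strand with 3' ends pointing the same way, so neither can prime synthesis back toward the other.

No product — both primers anneal to the same strand and extend in the same direction.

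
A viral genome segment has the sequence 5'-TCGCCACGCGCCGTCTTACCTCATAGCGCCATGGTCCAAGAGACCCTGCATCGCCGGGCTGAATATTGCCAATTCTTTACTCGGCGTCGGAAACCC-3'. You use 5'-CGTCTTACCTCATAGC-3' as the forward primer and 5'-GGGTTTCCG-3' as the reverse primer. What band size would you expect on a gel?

Forward primer CGTCTTACCTCATAGC is found on the top strand at positions 12–27.
Taking the reverse complement of GGGTTTCCG gives CGGAAACCC, found at positions 88–96 on the template; the primer anneals here to the top strand with its 3' end pointing upstream.
Product length = (reverse-primer end) − (forward-primer start) + 1 = 96 − 12 + 1 = 85 bp.

85 bp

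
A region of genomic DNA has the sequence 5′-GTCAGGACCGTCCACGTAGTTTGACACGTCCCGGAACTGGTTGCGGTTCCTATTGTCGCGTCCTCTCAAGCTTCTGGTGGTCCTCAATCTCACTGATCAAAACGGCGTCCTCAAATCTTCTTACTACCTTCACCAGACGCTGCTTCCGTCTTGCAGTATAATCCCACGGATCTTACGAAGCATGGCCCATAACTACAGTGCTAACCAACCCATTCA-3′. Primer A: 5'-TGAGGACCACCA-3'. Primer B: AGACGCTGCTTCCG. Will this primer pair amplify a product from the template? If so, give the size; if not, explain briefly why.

Primer A (TGAGGACCACCA) has reverse complement TGGTGGTCCTCA, which matches the top strand at positions 75–86; primer A anneals to the top strand there with its 3' end pointing upstream toward position 75.
Primer B (AGACGCTGCTTCCG) matches the top strand directly at positions 135–148; it anneals to the bottom strand with its 3' end pointing downstream toward position 148.
The 3' ends diverge (primer A extends toward position 1, primer B toward position 216), so the primers never converge on a shared product.

No product — the primers' 3' ends point away from each other.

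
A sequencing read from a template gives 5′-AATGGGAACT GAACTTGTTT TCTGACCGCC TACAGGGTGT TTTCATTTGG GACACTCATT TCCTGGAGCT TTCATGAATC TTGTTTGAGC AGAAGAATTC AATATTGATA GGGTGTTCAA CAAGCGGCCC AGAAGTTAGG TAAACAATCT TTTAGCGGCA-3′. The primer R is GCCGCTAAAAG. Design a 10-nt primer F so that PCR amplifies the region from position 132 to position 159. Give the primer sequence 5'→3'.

The reverse primer's reverse complement CTTTTAGCGGC matches the template at positions 149–159; the product starts at position 132.
The forward primer is identical to the top strand over positions 132–141: GAAGTTAGGT.

5'-GAAGTTAGGT-3'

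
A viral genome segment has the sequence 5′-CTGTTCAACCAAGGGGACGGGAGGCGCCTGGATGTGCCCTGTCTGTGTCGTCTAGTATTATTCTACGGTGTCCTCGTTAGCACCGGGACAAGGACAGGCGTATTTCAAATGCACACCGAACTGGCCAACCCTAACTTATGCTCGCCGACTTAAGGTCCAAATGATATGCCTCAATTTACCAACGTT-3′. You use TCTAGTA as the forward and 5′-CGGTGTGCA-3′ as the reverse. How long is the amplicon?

68 bp

Scanning the template, TCTAGTA occurs at positions 51–57; this primer anneals to the bottom strand there with its 3' end pointing downstream.
Reverse complement of the reverse primer: TGCACACCG. This occurs on the top strand at positions 110–118.
Product length = (reverse-primer end) − (forward-primer start) + 1 = 118 − 51 + 1 = 68 bp.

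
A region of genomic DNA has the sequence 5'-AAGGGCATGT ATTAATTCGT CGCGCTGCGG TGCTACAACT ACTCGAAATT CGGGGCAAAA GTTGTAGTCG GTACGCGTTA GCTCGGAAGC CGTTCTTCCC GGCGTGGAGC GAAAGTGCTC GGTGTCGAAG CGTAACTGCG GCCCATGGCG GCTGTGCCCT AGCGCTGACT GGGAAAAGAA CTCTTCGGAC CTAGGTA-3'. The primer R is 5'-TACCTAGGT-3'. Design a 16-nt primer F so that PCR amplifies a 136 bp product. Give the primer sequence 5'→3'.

The reverse primer's reverse complement ACCTAGGTA matches the template at positions 189–197, so the product ends at position 197.
A 136 bp product then starts at position 197 − 136 + 1 = 62.
The forward primer is identical to the top strand there: TTGTAGTCGGTACGCG.

5'-TTGTAGTCGGTACGCG-3'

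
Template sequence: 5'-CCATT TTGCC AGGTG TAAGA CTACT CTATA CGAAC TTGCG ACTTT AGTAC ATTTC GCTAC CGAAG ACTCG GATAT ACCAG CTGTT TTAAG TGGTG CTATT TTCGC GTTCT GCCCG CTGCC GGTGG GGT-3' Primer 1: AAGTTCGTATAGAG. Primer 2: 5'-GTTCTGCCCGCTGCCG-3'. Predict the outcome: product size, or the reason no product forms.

No product — the primers' 3' ends point away from each other.

Primer 1 (AAGTTCGTATAGAG) has reverse complement CTCTATACGAACTT, which matches the top strand at positions 24–37; primer 1 anneals to the top strand there with its 3' end pointing upstream toward position 24.
Primer 2 (GTTCTGCCCGCTGCCG) matches the top strand directly at positions 106–121; it anneals to the bottom strand with its 3' end pointing downstream toward position 121.
The 3' ends diverge (primer 1 extends toward position 1, primer 2 toward position 128), so the primers never converge on a shared product.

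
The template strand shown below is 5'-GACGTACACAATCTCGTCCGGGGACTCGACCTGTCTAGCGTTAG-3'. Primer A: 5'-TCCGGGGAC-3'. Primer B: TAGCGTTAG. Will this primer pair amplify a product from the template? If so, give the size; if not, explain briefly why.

Primer A (TCCGGGGAC) matches the top strand at positions 17–25 (3' end points downstream).
Primer B (TAGCGTTAG) also matches the top strand directly, at positions 36–44 — its reverse complement CTAACGCTA is not present.
Both primers anneal to the bottom strand with 3' ends pointing the same way, so neither can prime synthesis back toward the other.

No product — both primers anneal to the same strand and extend in the same direction.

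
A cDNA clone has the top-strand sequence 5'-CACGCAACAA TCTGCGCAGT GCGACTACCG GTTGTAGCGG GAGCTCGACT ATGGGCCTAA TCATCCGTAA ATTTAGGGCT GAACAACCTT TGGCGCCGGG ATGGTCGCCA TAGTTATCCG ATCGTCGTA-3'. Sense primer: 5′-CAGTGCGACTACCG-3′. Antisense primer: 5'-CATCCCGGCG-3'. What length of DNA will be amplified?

87 bp

Scanning the template, CAGTGCGACTACCG occurs at positions 17–30; this primer anneals to the bottom strand there with its 3' end pointing downstream.
Reverse complement of the reverse primer: CGCCGGGATG. This occurs on the top strand at positions 94–103.
Amplicon spans positions 17–103: 87 bp.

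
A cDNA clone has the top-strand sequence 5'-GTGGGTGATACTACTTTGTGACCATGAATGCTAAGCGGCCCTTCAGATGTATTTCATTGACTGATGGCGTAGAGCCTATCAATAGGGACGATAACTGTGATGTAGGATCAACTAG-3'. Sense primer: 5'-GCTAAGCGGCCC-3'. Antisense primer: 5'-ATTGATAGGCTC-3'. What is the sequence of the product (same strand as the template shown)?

5'-GCTAAGCGGCCCTTCAGATGTATTTCATTGACTGATGGCGTAGAGCCTATCAAT-3'

Forward primer GCTAAGCGGCCC is found on the top strand at positions 30–41.
Reverse complement of the reverse primer: GAGCCTATCAAT. This occurs on the top strand at positions 72–83.
The product is the template from position 30 through 83 (54 bp).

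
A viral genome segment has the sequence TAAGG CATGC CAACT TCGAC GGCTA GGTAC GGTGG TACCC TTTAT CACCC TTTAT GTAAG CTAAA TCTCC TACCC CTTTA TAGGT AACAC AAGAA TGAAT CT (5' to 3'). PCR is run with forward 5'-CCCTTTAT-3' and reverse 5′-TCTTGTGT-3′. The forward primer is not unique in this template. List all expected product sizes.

57 bp, 47 bp, 21 bp

The forward primer CCCTTTAT matches the top strand at positions 38–45, 48–55, 74–81.
The reverse primer's reverse complement is ACACAAGA, matching at positions 87–94.
Each forward site pairs with the reverse site to give a product ending at position 94: sizes 57, 47, 21 bp.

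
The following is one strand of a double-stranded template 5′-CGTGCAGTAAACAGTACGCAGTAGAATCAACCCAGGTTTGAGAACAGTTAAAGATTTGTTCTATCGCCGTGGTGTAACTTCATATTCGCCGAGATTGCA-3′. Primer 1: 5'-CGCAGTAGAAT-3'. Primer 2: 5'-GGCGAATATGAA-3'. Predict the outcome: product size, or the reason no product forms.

Primer 1 (CGCAGTAGAAT) matches the top strand at positions 17–27; it acts as a forward primer.
Primer 2's reverse complement is TTCATATTCGCC, matching the top strand at positions 79–90; it acts as a reverse primer.
The 3' ends face each other across positions 17–90, giving a 74 bp product.

Yes — a 74 bp product.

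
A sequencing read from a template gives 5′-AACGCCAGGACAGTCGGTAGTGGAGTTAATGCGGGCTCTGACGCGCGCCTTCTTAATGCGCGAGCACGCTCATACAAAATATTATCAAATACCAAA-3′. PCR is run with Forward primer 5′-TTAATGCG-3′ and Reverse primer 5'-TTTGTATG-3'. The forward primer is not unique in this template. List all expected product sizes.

The forward primer TTAATGCG matches the top strand at positions 26–33, 53–60.
The reverse primer's reverse complement is CATACAAA, matching at positions 71–78.
Each forward site pairs with the reverse site to give a product ending at position 78: sizes 53, 26 bp.

53 bp, 26 bp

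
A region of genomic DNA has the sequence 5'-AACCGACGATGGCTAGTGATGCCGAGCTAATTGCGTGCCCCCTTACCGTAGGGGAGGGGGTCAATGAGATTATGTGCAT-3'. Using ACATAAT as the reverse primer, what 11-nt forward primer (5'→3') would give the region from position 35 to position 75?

5'-GTGCCCCCTTA-3'

The reverse primer's reverse complement ATTATGT matches the template at positions 69–75; the product starts at position 35.
The forward primer is identical to the top strand over positions 35–45: GTGCCCCCTTA.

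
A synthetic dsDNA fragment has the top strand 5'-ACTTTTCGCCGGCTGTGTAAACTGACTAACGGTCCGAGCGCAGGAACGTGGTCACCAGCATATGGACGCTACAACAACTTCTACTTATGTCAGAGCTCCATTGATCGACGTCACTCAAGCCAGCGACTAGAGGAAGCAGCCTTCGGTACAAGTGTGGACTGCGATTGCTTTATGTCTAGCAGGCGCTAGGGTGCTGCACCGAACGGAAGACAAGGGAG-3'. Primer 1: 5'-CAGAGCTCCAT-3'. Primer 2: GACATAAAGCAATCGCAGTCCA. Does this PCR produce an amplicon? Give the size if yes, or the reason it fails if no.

Primer 1 (CAGAGCTCCAT) matches the top strand at positions 91–101; it acts as a forward primer.
Primer 2's reverse complement is TGGACTGCGATTGCTTTATGTC, matching the top strand at positions 155–176; it acts as a reverse primer.
The 3' ends face each other across positions 91–176, giving an 86 bp product.

Yes — an 86 bp product.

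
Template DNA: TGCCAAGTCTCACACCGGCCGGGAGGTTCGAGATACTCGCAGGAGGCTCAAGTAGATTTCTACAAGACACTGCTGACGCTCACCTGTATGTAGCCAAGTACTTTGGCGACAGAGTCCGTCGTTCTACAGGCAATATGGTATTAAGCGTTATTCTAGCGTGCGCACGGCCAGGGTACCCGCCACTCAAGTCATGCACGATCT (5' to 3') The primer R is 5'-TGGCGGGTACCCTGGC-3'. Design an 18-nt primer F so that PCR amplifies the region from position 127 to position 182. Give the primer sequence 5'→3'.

5'-CAGGCAATATGGTATTAA-3'

The reverse primer's reverse complement GCCAGGGTACCCGCCA matches the template at positions 167–182; the product starts at position 127.
The forward primer is identical to the top strand over positions 127–144: CAGGCAATATGGTATTAA.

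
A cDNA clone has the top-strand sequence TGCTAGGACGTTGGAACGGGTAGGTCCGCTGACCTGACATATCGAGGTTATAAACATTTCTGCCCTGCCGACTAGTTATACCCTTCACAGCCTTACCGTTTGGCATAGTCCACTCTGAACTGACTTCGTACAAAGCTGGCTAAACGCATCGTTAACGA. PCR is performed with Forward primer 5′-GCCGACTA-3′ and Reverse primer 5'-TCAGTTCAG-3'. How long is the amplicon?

The forward primer matches the template at positions 67–74.
Reverse complement of the reverse primer: CTGAACTGA. This occurs on the top strand at positions 115–123.
Amplicon spans positions 67–123: 57 bp.

57 bp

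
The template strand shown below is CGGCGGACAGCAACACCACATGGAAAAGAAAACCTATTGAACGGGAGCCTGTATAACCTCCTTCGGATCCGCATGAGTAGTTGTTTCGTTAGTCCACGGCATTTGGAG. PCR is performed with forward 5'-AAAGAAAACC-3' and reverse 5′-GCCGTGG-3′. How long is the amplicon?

76 bp

Scanning the template, AAAGAAAACC occurs at positions 25–34; this primer anneals to the bottom strand there with its 3' end pointing downstream.
Taking the reverse complement of GCCGTGG gives CCACGGC, found at positions 94–100 on the template; the primer anneals here to the top strand with its 3' end pointing upstream.
The product runs from position 25 to position 100, so its length is 100 − 25 + 1 = 76 bp.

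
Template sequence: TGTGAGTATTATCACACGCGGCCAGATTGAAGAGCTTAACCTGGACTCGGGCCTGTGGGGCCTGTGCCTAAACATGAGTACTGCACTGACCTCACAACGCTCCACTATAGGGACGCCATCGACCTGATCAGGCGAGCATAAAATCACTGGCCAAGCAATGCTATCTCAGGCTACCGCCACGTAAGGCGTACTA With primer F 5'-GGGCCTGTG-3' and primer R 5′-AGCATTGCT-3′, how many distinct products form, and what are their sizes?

Two products: 114 bp, 105 bp

The forward primer GGGCCTGTG matches the top strand at positions 49–57, 58–66.
The reverse primer's reverse complement is AGCAATGCT, matching at positions 154–162.
Each forward site pairs with the reverse site to give a product ending at position 162: sizes 114, 105 bp.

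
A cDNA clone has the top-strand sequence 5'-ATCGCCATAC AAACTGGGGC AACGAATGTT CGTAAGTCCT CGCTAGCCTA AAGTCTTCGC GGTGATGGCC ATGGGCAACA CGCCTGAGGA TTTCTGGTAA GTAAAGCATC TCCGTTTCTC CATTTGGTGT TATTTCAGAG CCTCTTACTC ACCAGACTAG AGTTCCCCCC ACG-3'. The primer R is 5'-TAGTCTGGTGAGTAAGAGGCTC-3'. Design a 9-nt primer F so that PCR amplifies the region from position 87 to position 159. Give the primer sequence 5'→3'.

The reverse primer's reverse complement GAGCCTCTTACTCACCAGACTA matches the template at positions 138–159; the product starts at position 87.
The forward primer is identical to the top strand over positions 87–95: AGGATTTCT.

5'-AGGATTTCT-3'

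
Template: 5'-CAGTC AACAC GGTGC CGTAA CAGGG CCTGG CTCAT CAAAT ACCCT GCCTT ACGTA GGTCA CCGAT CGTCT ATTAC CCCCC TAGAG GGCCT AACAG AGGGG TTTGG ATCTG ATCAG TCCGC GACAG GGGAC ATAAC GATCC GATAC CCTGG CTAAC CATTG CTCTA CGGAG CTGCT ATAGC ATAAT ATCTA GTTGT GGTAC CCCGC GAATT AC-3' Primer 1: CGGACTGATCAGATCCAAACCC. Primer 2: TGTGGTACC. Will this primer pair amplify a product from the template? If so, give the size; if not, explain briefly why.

No product — the primers' 3' ends point away from each other.

Primer 1 (CGGACTGATCAGATCCAAACCC) has reverse complement GGGTTTGGATCTGATCAGTCCG, which matches the top strand at positions 98–119; primer 1 anneals to the top strand there with its 3' end pointing upstream toward position 98.
Primer 2 (TGTGGTACC) matches the top strand directly at positions 193–201; it anneals to the bottom strand with its 3' end pointing downstream toward position 201.
The 3' ends diverge (primer 1 extends toward position 1, primer 2 toward position 212), so the primers never converge on a shared product.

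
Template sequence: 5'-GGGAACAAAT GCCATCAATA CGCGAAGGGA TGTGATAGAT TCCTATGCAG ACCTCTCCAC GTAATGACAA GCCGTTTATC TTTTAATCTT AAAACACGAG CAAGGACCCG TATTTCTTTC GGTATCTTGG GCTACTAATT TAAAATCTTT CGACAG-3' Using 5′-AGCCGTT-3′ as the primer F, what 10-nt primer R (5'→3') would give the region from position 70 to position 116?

5'-GAAATACGGG-3'

The product's 3' end on the top strand is position 116.
The reverse primer anneals to the top strand over positions 107–116, i.e. to CCCGTATTTC.
Its sequence written 5'→3' is the reverse complement: GAAATACGGG.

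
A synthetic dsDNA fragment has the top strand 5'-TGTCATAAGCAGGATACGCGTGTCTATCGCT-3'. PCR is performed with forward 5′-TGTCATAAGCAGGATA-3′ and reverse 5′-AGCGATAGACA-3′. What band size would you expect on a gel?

The forward primer matches the template at positions 1–16.
The reverse primer's reverse complement is TGTCTATCGCT, which matches the template at positions 21–31.
Product length = (reverse-primer end) − (forward-primer start) + 1 = 31 − 1 + 1 = 31 bp.

31 bp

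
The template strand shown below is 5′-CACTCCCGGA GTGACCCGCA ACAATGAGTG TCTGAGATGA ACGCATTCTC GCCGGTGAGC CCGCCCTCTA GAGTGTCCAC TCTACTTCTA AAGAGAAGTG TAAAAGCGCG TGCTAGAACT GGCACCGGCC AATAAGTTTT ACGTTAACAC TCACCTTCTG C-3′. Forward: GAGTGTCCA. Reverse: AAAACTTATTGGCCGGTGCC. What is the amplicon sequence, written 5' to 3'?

Scanning the template, GAGTGTCCA occurs at positions 71–79; this primer anneals to the bottom strand there with its 3' end pointing downstream.
The reverse primer's reverse complement is GGCACCGGCCAATAAGTTTT, which matches the template at positions 121–140.
The product is the template from position 71 through 140 (70 bp).

5'-GAGTGTCCACTCTACTTCTAAAGAGAAGTGTAAAAGCGCGTGCTAGAACTGGCACCGGCCAATAAGTTTT-3'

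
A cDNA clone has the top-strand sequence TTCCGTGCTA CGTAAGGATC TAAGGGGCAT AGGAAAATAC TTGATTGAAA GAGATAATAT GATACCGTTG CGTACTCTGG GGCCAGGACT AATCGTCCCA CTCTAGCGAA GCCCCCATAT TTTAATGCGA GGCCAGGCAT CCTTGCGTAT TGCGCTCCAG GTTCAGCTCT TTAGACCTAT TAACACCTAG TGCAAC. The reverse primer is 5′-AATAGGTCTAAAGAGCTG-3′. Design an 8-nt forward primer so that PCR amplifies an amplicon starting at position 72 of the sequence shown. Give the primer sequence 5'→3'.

5'-GTACTCTG-3'

The reverse primer's reverse complement CAGCTCTTTAGACCTATT matches the template at positions 164–181; the product starts at position 72.
The forward primer is identical to the top strand over positions 72–79: GTACTCTG.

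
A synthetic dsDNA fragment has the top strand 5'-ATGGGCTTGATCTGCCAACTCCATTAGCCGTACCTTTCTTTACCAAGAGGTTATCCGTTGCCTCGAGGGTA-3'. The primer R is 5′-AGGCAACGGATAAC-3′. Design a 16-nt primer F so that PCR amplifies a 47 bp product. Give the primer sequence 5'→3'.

5'-AACTCCATTAGCCGTA-3'

The reverse primer's reverse complement GTTATCCGTTGCCT matches the template at positions 50–63, so the product ends at position 63.
A 47 bp product then starts at position 63 − 47 + 1 = 17.
The forward primer is identical to the top strand there: AACTCCATTAGCCGTA.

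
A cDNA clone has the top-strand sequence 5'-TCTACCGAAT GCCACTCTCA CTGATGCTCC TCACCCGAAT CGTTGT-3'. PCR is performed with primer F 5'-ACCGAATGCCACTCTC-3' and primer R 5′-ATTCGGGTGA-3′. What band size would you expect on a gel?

The forward primer matches the template at positions 4–19.
The reverse primer's reverse complement is TCACCCGAAT, which matches the template at positions 31–40.
The product runs from position 4 to position 40, so its length is 40 − 4 + 1 = 37 bp.

37 bp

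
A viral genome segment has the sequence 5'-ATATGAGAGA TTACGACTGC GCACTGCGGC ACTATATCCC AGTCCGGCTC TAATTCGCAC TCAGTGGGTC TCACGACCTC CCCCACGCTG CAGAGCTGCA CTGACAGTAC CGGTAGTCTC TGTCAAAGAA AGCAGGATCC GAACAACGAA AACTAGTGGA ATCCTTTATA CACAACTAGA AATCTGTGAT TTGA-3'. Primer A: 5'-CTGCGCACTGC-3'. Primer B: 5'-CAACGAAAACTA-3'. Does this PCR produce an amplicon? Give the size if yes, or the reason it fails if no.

No product — both primers anneal to the same strand and extend in the same direction.

Primer A (CTGCGCACTGC) matches the top strand at positions 17–27 (3' end points downstream).
Primer B (CAACGAAAACTA) also matches the top strand directly, at positions 144–155 — its reverse complement TAGTTTTCGTTG is not present.
Both primers anneal to the bottom strand with 3' ends pointing the same way, so neither can prime synthesis back toward the other.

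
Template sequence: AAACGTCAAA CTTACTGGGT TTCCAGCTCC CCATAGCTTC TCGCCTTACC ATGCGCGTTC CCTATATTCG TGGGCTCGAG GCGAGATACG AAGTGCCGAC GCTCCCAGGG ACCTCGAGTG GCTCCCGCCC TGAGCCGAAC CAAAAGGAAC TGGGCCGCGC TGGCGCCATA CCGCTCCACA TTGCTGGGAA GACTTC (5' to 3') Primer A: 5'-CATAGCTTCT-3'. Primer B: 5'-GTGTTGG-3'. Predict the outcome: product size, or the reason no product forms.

Primer B (GTGTTGG) does not match the top strand, and its reverse complement CCAACAC does not match either.
With no annealing site for primer B, no amplification occurs.

No product — primer B has no binding site in the template.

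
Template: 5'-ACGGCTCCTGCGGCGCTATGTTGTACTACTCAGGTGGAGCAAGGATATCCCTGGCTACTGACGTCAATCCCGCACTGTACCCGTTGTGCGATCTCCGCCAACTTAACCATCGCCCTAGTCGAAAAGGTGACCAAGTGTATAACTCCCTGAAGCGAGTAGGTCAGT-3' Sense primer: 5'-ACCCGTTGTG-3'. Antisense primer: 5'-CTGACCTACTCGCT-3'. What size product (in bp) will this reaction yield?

Forward primer ACCCGTTGTG is found on the top strand at positions 79–88.
Taking the reverse complement of CTGACCTACTCGCT gives AGCGAGTAGGTCAG, found at positions 151–164 on the template; the primer anneals here to the top strand with its 3' end pointing upstream.
The product runs from position 79 to position 164, so its length is 164 − 79 + 1 = 86 bp.

86 bp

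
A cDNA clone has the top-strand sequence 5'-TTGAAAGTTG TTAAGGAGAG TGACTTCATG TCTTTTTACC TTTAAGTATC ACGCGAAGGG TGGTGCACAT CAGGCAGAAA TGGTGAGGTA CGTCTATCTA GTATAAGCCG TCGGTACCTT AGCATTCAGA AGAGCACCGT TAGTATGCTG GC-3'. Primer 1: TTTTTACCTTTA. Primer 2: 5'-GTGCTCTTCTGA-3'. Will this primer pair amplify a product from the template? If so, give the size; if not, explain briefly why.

Primer 1 (TTTTTACCTTTA) matches the top strand at positions 33–44; it acts as a forward primer.
Primer 2's reverse complement is TCAGAAGAGCAC, matching the top strand at positions 126–137; it acts as a reverse primer.
The 3' ends face each other across positions 33–137, giving a 105 bp product.

Yes — a 105 bp product.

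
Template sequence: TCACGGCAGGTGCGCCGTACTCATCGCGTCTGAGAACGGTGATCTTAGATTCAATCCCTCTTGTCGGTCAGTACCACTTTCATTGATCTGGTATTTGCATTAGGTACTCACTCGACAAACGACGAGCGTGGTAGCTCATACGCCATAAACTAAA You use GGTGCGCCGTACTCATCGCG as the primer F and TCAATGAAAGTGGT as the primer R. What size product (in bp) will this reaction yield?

Forward primer GGTGCGCCGTACTCATCGCG is found on the top strand at positions 9–28.
Reverse complement of the reverse primer: ACCACTTTCATTGA. This occurs on the top strand at positions 73–86.
Product length = (reverse-primer end) − (forward-primer start) + 1 = 86 − 9 + 1 = 78 bp.

78 bp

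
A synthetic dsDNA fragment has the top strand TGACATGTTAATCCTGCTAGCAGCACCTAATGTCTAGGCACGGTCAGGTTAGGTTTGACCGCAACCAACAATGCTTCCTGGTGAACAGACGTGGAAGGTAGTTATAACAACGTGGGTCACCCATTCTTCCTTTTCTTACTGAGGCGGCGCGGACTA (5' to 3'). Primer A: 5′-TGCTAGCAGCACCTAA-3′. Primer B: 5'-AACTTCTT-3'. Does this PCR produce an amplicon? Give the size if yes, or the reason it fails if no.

No product — primer B has no binding site in the template.

Primer B (AACTTCTT) does not match the top strand, and its reverse complement AAGAAGTT does not match either.
With no annealing site for primer B, no amplification occurs.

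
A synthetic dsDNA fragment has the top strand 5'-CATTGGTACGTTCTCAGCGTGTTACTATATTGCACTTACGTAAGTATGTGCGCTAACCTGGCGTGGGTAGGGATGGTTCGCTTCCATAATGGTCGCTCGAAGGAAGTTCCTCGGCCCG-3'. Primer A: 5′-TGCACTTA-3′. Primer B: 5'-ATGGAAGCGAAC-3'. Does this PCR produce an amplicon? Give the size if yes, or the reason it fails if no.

Yes — a 57 bp product.

Primer A (TGCACTTA) matches the top strand at positions 31–38; it acts as a forward primer.
Primer B's reverse complement is GTTCGCTTCCAT, matching the top strand at positions 76–87; it acts as a reverse primer.
The 3' ends face each other across positions 31–87, giving a 57 bp product.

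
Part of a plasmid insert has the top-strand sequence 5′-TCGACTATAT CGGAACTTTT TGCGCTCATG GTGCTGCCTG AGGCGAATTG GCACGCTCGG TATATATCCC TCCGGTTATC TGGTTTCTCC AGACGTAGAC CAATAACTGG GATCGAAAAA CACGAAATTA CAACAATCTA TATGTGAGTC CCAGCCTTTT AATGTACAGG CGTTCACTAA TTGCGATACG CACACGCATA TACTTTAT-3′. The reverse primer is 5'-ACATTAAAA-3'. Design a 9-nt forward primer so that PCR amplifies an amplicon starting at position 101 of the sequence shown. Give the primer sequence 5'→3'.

The reverse primer's reverse complement TTTTAATGT matches the template at positions 157–165; the product starts at position 101.
The forward primer is identical to the top strand over positions 101–109: CAATAACTG.

5'-CAATAACTG-3'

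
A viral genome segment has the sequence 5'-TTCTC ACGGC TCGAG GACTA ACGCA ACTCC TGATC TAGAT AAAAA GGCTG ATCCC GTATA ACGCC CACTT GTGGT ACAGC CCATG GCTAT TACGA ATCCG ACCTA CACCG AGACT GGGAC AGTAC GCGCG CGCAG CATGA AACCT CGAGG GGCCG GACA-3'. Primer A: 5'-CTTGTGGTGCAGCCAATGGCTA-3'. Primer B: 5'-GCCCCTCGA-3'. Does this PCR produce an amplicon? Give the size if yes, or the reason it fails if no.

Primer A (CTTGTGGTGCAGCCAATGGCTA) does not match the top strand, and its reverse complement TAGCCATTGGCTGCACCACAAG does not match either.
With no annealing site for primer A, no amplification occurs.

No product — primer A has no binding site in the template.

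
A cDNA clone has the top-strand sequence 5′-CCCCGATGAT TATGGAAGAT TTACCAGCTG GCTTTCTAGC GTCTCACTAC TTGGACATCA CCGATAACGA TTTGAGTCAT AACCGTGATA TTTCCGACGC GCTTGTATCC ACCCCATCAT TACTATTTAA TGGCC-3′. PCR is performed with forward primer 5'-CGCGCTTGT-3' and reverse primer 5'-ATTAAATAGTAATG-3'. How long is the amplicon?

34 bp

Scanning the template, CGCGCTTGT occurs at positions 98–106; this primer anneals to the bottom strand there with its 3' end pointing downstream.
Taking the reverse complement of ATTAAATAGTAATG gives CATTACTATTTAAT, found at positions 118–131 on the template; the primer anneals here to the top strand with its 3' end pointing upstream.
Amplicon spans positions 98–131: 34 bp.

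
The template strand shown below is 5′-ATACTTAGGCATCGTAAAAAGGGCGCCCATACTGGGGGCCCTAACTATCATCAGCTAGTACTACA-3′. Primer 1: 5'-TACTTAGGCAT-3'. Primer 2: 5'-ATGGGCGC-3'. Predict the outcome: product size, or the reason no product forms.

Primer 1 (TACTTAGGCAT) matches the top strand at positions 2–12; it acts as a forward primer.
Primer 2's reverse complement is GCGCCCAT, matching the top strand at positions 23–30; it acts as a reverse primer.
The 3' ends face each other across positions 2–30, giving a 29 bp product.

Yes — a 29 bp product.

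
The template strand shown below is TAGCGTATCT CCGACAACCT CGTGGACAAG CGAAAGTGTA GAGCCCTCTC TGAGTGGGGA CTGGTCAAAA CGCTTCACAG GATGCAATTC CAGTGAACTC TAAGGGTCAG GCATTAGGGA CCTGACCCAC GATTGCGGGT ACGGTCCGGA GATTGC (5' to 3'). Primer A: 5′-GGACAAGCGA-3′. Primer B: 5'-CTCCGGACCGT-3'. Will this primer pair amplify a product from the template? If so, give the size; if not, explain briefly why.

Primer A (GGACAAGCGA) matches the top strand at positions 24–33; it acts as a forward primer.
Primer B's reverse complement is ACGGTCCGGAG, matching the top strand at positions 141–151; it acts as a reverse primer.
The 3' ends face each other across positions 24–151, giving a 128 bp product.

Yes — a 128 bp product.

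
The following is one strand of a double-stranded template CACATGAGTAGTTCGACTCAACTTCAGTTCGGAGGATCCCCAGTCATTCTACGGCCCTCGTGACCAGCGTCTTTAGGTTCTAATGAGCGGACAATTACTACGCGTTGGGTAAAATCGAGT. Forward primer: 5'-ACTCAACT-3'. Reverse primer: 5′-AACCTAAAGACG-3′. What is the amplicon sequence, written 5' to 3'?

5'-ACTCAACTTCAGTTCGGAGGATCCCCAGTCATTCTACGGCCCTCGTGACCAGCGTCTTTAGGTT-3'

The forward primer matches the template at positions 16–23.
The reverse primer's reverse complement is CGTCTTTAGGTT, which matches the template at positions 68–79.
The product is the template from position 16 through 79 (64 bp).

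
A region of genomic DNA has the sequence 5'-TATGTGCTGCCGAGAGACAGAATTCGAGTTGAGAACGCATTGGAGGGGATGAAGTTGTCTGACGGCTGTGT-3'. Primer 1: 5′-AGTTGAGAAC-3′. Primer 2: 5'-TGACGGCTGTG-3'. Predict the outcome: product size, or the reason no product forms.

Primer 1 (AGTTGAGAAC) matches the top strand at positions 27–36 (3' end points downstream).
Primer 2 (TGACGGCTGTG) also matches the top strand directly, at positions 60–70 — its reverse complement CACAGCCGTCA is not present.
Both primers anneal to the bottom strand with 3' ends pointing the same way, so neither can prime synthesis back toward the other.

No product — both primers anneal to the same strand and extend in the same direction.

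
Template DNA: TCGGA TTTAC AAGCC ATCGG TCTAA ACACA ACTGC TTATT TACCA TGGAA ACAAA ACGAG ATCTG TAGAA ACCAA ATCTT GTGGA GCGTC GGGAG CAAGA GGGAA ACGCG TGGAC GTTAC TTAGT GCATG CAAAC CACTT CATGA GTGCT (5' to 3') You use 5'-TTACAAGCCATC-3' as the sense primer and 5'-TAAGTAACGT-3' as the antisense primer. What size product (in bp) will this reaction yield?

Scanning the template, TTACAAGCCATC occurs at positions 7–18; this primer anneals to the bottom strand there with its 3' end pointing downstream.
Taking the reverse complement of TAAGTAACGT gives ACGTTACTTA, found at positions 114–123 on the template; the primer anneals here to the top strand with its 3' end pointing upstream.
The product runs from position 7 to position 123, so its length is 123 − 7 + 1 = 117 bp.

117 bp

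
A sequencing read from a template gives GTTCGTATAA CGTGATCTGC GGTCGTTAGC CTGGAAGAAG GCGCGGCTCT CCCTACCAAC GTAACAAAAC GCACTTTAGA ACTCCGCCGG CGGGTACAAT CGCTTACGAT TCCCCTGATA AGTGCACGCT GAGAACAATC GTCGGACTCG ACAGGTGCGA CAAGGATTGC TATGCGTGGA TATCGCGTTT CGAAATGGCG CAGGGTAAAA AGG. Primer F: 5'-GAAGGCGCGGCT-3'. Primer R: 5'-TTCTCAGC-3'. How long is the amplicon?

Scanning the template, GAAGGCGCGGCT occurs at positions 37–48; this primer anneals to the bottom strand there with its 3' end pointing downstream.
Reverse complement of the reverse primer: GCTGAGAA. This occurs on the top strand at positions 128–135.
The product runs from position 37 to position 135, so its length is 135 − 37 + 1 = 99 bp.

99 bp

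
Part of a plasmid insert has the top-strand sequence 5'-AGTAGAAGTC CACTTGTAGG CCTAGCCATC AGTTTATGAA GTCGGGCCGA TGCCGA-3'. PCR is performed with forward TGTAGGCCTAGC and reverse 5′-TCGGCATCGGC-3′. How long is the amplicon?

42 bp

The forward primer matches the template at positions 15–26.
Taking the reverse complement of TCGGCATCGGC gives GCCGATGCCGA, found at positions 46–56 on the template; the primer anneals here to the top strand with its 3' end pointing upstream.
Product length = (reverse-primer end) − (forward-primer start) + 1 = 56 − 15 + 1 = 42 bp.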